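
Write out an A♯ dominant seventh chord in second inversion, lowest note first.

E# G# A# C##

A♯ dominant seventh = A#–C##–E#–G#; second inversion → fifth (E#) lowest.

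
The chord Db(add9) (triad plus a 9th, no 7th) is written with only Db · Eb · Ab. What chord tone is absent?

Db(add9) = Db, F, Ab, Eb. The voicing lacks the 3rd (major 3rd), F.

F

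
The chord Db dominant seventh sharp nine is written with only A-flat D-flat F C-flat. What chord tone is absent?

The full Db dominant seventh sharp nine chord is D-flat, F, A-flat, C-flat, E.
Comparing with the voicing, the augmented 9th (9th) — E — is absent.

E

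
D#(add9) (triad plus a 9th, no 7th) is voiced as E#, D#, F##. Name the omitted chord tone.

The full D#(add9) chord is D#, F##, A#, E#.
Comparing with the voicing, the perfect 5th (5th) — A# — is absent.

A#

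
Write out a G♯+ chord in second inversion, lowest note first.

G♯+ = G♯–B♯–D𝄪; second inversion → fifth (D𝄪) lowest.

D𝄪, G♯, B♯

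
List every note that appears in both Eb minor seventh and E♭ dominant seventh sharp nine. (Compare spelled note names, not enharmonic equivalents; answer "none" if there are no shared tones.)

Eb minor seventh: E-flat G-flat B-flat D-flat
E♭ dominant seventh sharp nine: E-flat G B-flat D-flat F-sharp
Common to both → E-flat, B-flat, D-flat.

E-flat, B-flat, D-flat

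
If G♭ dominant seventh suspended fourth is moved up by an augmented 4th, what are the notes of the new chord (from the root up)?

C  F  G  Bb

Gb up an augmented 4th → C. New chord: C dominant seventh suspended fourth.
Root: C
Perfect 4th (4th): F
Perfect 5th (5th): G
Minor 7th (7th): Bb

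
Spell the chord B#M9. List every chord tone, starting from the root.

B#, D##, F##, A##, C##

B#M9 is a major ninth built on B#.
Root: B#
Major 3rd (3rd): D##
Perfect 5th (5th): F##
Major 7th (7th): A##
Major 9th (9th): C##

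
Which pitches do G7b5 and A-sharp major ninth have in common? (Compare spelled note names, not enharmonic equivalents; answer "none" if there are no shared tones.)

G7b5 = G, B, Db, F.
A-sharp major ninth = A#, C##, E#, G##, B#.
Shared: none.

none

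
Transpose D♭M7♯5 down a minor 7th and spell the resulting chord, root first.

Eb – G – B – D

A minor 7th down from Db is Eb, so the new chord is Eb augmented major seventh.
Eb — root
G — major 3rd
B — augmented 5th
D — major 7th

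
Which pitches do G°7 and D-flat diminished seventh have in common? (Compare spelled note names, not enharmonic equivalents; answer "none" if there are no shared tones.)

G°7: G B♭ D♭ F♭
D-flat diminished seventh: D♭ F♭ A𝄫 C𝄫
Common to both → D♭, F♭.

D♭, F♭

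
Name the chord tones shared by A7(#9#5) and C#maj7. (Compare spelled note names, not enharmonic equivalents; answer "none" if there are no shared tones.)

C# – E# – B#

A7(#9#5): A C# E# G B#
C#maj7: C# E# G# B#
Common to both → C#, E#, B#.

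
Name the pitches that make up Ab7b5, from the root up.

Ab, C, Ebb, Gb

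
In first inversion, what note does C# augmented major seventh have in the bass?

E#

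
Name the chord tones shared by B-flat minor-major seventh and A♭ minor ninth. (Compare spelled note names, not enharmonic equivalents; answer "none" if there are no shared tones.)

B-flat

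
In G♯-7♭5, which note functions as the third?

B

G♯-7♭5 is built on G#; its 3rd is a minor 3rd above the root.
A third above G uses the letter B, and the minor 3rd above G# is B.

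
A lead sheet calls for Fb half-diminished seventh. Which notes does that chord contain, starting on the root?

Root F-flat, quality half-diminished seventh:
Root: F-flat
Minor 3rd (3rd): A-double-flat
Diminished 5th (5th): C-double-flat
Minor 7th (7th): E-double-flat

F-flat, A-double-flat, C-double-flat, E-double-flat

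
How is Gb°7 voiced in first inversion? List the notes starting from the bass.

B𝄫  D𝄫  F𝄫  G♭

In root position, Gb°7 is G♭–B𝄫–D𝄫–F𝄫.
First inversion puts the third (B𝄫) in the bass.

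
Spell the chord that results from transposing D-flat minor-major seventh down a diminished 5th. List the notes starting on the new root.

G Bb D F#

Transposed root: Db → G (diminished 5th down). So we spell G minor-major seventh:
Root: G
Minor 3rd (3rd): Bb
Perfect 5th (5th): D
Major 7th (7th): F#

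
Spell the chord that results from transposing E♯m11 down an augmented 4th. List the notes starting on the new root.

Transposed root: E♯ → B (augmented 4th down). So we spell B minor eleventh:
root → B
3rd (minor 3rd) → D
5th (perfect 5th) → F♯
7th (minor 7th) → A
9th (major 9th) → C♯
11th (perfect 11th) → E

B D F♯ A C♯ E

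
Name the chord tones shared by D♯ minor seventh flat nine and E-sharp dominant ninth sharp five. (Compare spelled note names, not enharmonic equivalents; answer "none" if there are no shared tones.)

D♯ minor seventh flat nine: D-sharp F-sharp A-sharp C-sharp E
E-sharp dominant ninth sharp five: E-sharp G-double-sharp B-double-sharp D-sharp F-double-sharp
Common to both → D-sharp.

D-sharp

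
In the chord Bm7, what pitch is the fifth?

F#

Bm7 is built on B; its 5th is a perfect 5th above the root.
A fifth above B uses the letter F, and the perfect 5th above B is F#.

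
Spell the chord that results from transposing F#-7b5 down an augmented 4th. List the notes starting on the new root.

C – Eb – Gb – Bb

Transposed root: F# → C (augmented 4th down). So we spell C half-diminished seventh:
Root: C
Minor 3rd (3rd): Eb
Diminished 5th (5th): Gb
Minor 7th (7th): Bb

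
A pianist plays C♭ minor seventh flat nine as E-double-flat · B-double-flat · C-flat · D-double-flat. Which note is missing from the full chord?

G-flat

C♭ minor seventh flat nine = C-flat, E-double-flat, G-flat, B-double-flat, D-double-flat. The voicing lacks the 5th (perfect 5th), G-flat.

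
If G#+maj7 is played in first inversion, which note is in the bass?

B♯

G#+maj7 = G♯–B♯–D𝄪–F𝄪. First inversion → third in the bass = B♯.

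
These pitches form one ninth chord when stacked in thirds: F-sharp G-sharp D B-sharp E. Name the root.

Stacking in thirds gives E – G-sharp – B-sharp – D – F-sharp, so E is the root — E dominant ninth sharp five.

E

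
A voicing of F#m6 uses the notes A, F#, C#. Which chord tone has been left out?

The full F#m6 chord is F#, A, C#, D#.
Comparing with the voicing, the major 6th (6th) — D# — is absent.

D#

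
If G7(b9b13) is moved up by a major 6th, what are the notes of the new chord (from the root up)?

E – G# – B – D – F – C

A major 6th up from G is E, so the new chord is E dominant seventh flat nine flat thirteen.
- root: E
- major 3rd: G#
- perfect 5th: B
- minor 7th: D
- minor 9th: F
- minor 13th: C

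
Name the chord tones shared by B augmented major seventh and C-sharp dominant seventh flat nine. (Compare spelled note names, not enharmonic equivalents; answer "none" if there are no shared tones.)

B

B augmented major seventh = B, D-sharp, F-double-sharp, A-sharp.
C-sharp dominant seventh flat nine = C-sharp, E-sharp, G-sharp, B, D.
Shared: B.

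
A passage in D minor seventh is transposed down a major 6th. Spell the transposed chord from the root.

F – Ab – C – Eb

A major 6th down from D is F, so the new chord is F minor seventh.
root → F
3rd (minor 3rd) → Ab
5th (perfect 5th) → C
7th (minor 7th) → Eb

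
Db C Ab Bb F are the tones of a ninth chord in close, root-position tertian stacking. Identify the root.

Arranged so that each adjacent pair is a third by letter name: Bb – Db – F – Ab – C.
The bottom of that stack, Bb, is the root (this is Bb minor ninth).

Bb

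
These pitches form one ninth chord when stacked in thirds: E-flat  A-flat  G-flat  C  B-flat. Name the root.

A-flat

Stacking in thirds gives A-flat – C – E-flat – G-flat – B-flat, so A-flat is the root — A-flat dominant ninth.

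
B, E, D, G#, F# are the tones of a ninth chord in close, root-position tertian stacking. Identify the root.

Stacking in thirds gives E – G# – B – D – F#, so E is the root — E dominant ninth.

E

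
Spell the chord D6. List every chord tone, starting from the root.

Root D, quality major sixth:
- root: D
- major 3rd: F#
- perfect 5th: A
- major 6th: B

D, F#, A, B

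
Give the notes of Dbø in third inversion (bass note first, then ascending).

In root position, Dbø is Db–Fb–Abb–Cb.
Third inversion puts the seventh (Cb) in the bass.

Cb, Db, Fb, Abb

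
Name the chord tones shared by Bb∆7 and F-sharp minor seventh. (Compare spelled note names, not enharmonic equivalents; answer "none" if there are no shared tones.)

A

Bb∆7 = Bb, D, F, A.
F-sharp minor seventh = F#, A, C#, E.
Shared: A.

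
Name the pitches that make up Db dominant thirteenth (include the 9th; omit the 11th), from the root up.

D-flat, F, A-flat, C-flat, E-flat, B-flat

Db dominant thirteenth is a dominant thirteenth built on D-flat.
root → D-flat
3rd (major 3rd) → F
5th (perfect 5th) → A-flat
7th (minor 7th) → C-flat
9th (major 9th) → E-flat
13th (major 13th) → B-flat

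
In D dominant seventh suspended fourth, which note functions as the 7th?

Root of D dominant seventh suspended fourth = D. The 7th is a minor 7th: D up a minor 7th → C.

C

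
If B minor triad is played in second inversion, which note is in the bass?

F-sharp

B minor triad in root position is B–D–F-sharp.
Second inversion places the fifth in the bass, which is F-sharp.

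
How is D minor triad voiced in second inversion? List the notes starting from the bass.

A, D, F

In root position, D minor triad is D–F–A.
Second inversion puts the fifth (A) in the bass.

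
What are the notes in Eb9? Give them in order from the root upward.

Eb – G – Bb – Db – F

Eb9: dominant ninth on Eb.
root → Eb
3rd (major 3rd) → G
5th (perfect 5th) → Bb
7th (minor 7th) → Db
9th (major 9th) → F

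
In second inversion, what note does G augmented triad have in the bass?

D#

G augmented triad = G–B–D#. Second inversion → fifth in the bass = D#.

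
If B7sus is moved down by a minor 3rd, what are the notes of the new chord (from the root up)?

B down a minor 3rd → G#. New chord: G# dominant seventh suspended fourth.
Root: G#
Perfect 4th (4th): C#
Perfect 5th (5th): D#
Minor 7th (7th): F#

G# – C# – D# – F#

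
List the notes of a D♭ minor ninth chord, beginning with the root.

D-flat – F-flat – A-flat – C-flat – E-flat

Root D-flat, quality minor ninth:
Root: D-flat
Minor 3rd (3rd): F-flat
Perfect 5th (5th): A-flat
Minor 7th (7th): C-flat
Major 9th (9th): E-flat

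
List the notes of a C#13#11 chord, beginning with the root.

C#13#11: dominant thirteenth sharp eleven on C#.
- root: C#
- major 3rd: E#
- perfect 5th: G#
- minor 7th: B
- major 9th: D#
- augmented 11th: F##
- major 13th: A#

C#, E#, G#, B, D#, F##, A#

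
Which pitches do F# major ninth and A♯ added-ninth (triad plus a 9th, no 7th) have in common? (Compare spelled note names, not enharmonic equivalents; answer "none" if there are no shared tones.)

F# major ninth: F♯ A♯ C♯ E♯ G♯
A♯ added-ninth: A♯ C𝄪 E♯ B♯
Common to both → A♯, E♯.

A♯, E♯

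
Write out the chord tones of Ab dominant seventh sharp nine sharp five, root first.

Ab, C, E, Gb, B

Ab dominant seventh sharp nine sharp five: dominant seventh sharp nine sharp five on Ab.
Ab — root
C — major 3rd
E — augmented 5th
Gb — minor 7th
B — augmented 9th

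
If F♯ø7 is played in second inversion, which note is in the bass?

C

F♯ø7 in root position is F#–A–C–E.
Second inversion places the fifth in the bass, which is C.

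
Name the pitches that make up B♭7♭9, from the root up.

Root Bb, quality dominant seventh flat nine:
Bb — root
D — major 3rd
F — perfect 5th
Ab — minor 7th
Cb — minor 9th

Bb, D, F, Ab, Cb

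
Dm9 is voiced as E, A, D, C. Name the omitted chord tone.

The full Dm9 chord is D, F, A, C, E.
Comparing with the voicing, the minor 3rd (3rd) — F — is absent.

F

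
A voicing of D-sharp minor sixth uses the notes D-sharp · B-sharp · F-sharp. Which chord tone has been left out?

The full D-sharp minor sixth chord is D-sharp, F-sharp, A-sharp, B-sharp.
Comparing with the voicing, the perfect 5th (5th) — A-sharp — is absent.

A-sharp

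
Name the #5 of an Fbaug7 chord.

Root of Fbaug7 = F♭. The 5th is an augmented 5th: F♭ up an augmented 5th → C.

C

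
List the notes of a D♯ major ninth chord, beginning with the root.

D-sharp, F-double-sharp, A-sharp, C-double-sharp, E-sharp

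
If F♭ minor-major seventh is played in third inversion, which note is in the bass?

E♭

F♭ minor-major seventh in root position is F♭–A𝄫–C♭–E♭.
Third inversion places the seventh in the bass, which is E♭.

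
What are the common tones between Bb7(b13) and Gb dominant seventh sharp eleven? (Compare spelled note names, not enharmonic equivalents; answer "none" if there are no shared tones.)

Bb7(b13): Bb D F Ab Gb
Gb dominant seventh sharp eleven: Gb Bb Db Fb C
Common to both → Bb, Gb.

Bb, Gb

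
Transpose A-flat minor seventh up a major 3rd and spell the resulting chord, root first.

A-flat up a major 3rd → C. New chord: C minor seventh.
root → C
3rd (minor 3rd) → E-flat
5th (perfect 5th) → G
7th (minor 7th) → B-flat

C E-flat G B-flat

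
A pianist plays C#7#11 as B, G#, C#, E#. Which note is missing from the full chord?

C#7#11 = C#, E#, G#, B, F##. The voicing lacks the 11th (augmented 11th), F##.

F##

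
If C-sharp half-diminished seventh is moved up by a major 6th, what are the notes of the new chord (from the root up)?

C♯ up a major 6th → A♯. New chord: A♯ half-diminished seventh.
- root: A♯
- minor 3rd: C♯
- diminished 5th: E
- minor 7th: G♯

A♯  C♯  E  G♯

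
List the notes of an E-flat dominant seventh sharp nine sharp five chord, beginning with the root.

Root Eb, quality dominant seventh sharp nine sharp five:
root → Eb
3rd (major 3rd) → G
5th (augmented 5th) → B
7th (minor 7th) → Db
9th (augmented 9th) → F#

Eb, G, B, Db, F#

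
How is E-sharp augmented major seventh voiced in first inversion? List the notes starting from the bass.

G-double-sharp – B-double-sharp – D-double-sharp – E-sharp

In root position, E-sharp augmented major seventh is E-sharp–G-double-sharp–B-double-sharp–D-double-sharp.
First inversion puts the third (G-double-sharp) in the bass.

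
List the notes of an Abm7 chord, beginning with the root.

Ab  Cb  Eb  Gb

Abm7: minor seventh on Ab.
Ab — root
Cb — minor 3rd
Eb — perfect 5th
Gb — minor 7th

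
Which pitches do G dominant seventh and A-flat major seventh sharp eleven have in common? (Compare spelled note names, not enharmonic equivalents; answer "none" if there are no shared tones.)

G  D

G dominant seventh: G B D F
A-flat major seventh sharp eleven: A-flat C E-flat G D
Common to both → G, D.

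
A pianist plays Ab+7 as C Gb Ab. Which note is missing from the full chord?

E

The full Ab+7 chord is Ab, C, E, Gb.
Comparing with the voicing, the augmented 5th (5th) — E — is absent.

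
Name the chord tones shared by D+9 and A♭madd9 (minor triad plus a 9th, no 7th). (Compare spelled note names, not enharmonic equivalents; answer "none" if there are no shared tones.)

none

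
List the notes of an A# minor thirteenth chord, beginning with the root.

A-sharp – C-sharp – E-sharp – G-sharp – B-sharp – D-sharp – F-double-sharp

A# minor thirteenth is a minor thirteenth built on A-sharp.
A-sharp — root
C-sharp — minor 3rd
E-sharp — perfect 5th
G-sharp — minor 7th
B-sharp — major 9th
D-sharp — perfect 11th
F-double-sharp — major 13th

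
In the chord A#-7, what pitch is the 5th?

E#

A#-7 is built on A#; its 5th is a perfect 5th above the root.
A fifth above A uses the letter E, and the perfect 5th above A# is E#.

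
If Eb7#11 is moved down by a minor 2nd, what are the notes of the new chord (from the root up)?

D, F#, A, C, G#

Eb down a minor 2nd → D. New chord: D dominant seventh sharp eleven.
- root: D
- major 3rd: F#
- perfect 5th: A
- minor 7th: C
- augmented 11th: G#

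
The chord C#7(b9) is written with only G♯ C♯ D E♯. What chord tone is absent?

B

C#7(b9) = C♯, E♯, G♯, B, D. The voicing lacks the 7th (minor 7th), B.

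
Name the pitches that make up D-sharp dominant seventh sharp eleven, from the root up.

D-sharp – F-double-sharp – A-sharp – C-sharp – G-double-sharp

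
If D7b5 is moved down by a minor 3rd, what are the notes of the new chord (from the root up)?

D down a minor 3rd → B. New chord: B dominant seventh flat five.
root → B
3rd (major 3rd) → D#
5th (diminished 5th) → F
7th (minor 7th) → A

B – D# – F – A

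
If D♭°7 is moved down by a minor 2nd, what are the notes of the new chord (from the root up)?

A minor 2nd down from D♭ is C, so the new chord is C diminished seventh.
- root: C
- minor 3rd: E♭
- diminished 5th: G♭
- diminished 7th: B𝄫

C – E♭ – G♭ – B𝄫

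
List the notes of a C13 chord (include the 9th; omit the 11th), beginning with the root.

C13 is a dominant thirteenth built on C.
- root: C
- major 3rd: E
- perfect 5th: G
- minor 7th: Bb
- major 9th: D
- major 13th: A

C  E  G  Bb  D  A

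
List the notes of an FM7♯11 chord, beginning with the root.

FM7♯11: major seventh sharp eleven on F.
root → F
3rd (major 3rd) → A
5th (perfect 5th) → C
7th (major 7th) → E
11th (augmented 11th) → B

F A C E B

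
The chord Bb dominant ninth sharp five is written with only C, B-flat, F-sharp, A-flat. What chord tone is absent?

D

The full Bb dominant ninth sharp five chord is B-flat, D, F-sharp, A-flat, C.
Comparing with the voicing, the major 3rd (3rd) — D — is absent.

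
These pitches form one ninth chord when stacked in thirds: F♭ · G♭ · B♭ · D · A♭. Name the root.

Arranged so that each adjacent pair is a third by letter name: G♭ – B♭ – D – F♭ – A♭.
The bottom of that stack, G♭, is the root (this is G♭ dominant ninth sharp five).

G♭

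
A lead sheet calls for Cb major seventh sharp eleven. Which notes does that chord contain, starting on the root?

Cb major seventh sharp eleven is a major seventh sharp eleven built on C-flat.
Root: C-flat
Major 3rd (3rd): E-flat
Perfect 5th (5th): G-flat
Major 7th (7th): B-flat
Augmented 11th (11th): F

C-flat, E-flat, G-flat, B-flat, F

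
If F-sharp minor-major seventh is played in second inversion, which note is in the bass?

C♯

F-sharp minor-major seventh = F♯–A–C♯–E♯. Second inversion → fifth in the bass = C♯.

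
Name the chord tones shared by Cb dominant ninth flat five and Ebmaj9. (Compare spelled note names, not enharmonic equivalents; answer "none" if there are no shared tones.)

Cb dominant ninth flat five = Cb, Eb, Gbb, Bbb, Db.
Ebmaj9 = Eb, G, Bb, D, F.
Shared: Eb.

Eb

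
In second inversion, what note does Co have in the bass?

Co = C–Eb–Gb. Second inversion → fifth in the bass = Gb.

Gb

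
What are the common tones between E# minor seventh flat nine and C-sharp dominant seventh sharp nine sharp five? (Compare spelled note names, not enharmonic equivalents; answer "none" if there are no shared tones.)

E-sharp

E# minor seventh flat nine: E-sharp G-sharp B-sharp D-sharp F-sharp
C-sharp dominant seventh sharp nine sharp five: C-sharp E-sharp G-double-sharp B D-double-sharp
Common to both → E-sharp.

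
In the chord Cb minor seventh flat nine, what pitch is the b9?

Root of Cb minor seventh flat nine = C-flat. The 9th is a minor 9th: C-flat up a minor 9th → D-double-flat.

D-double-flat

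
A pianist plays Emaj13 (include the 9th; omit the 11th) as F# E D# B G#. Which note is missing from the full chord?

C#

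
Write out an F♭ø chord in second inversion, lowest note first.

In root position, F♭ø is Fb–Abb–Cbb–Ebb.
Second inversion puts the fifth (Cbb) in the bass.

Cbb – Ebb – Fb – Abb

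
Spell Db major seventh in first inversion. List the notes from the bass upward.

F, A-flat, C, D-flat

In root position, Db major seventh is D-flat–F–A-flat–C.
First inversion puts the third (F) in the bass.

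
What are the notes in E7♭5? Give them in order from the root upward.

E7♭5: dominant seventh flat five on E.
- root: E
- major 3rd: G♯
- diminished 5th: B♭
- minor 7th: D

E, G♯, B♭, D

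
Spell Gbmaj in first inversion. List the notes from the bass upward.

Gbmaj = G♭–B♭–D♭; first inversion → third (B♭) lowest.

B♭, D♭, G♭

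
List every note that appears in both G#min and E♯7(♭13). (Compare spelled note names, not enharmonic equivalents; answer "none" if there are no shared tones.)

D#

G#min = G#, B, D#.
E♯7(♭13) = E#, G##, B#, D#, C#.
Shared: D#.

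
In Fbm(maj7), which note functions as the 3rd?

Fbm(maj7) is built on Fb; its 3rd is a minor 3rd above the root.
A third above F uses the letter A, and the minor 3rd above Fb is Abb.

Abb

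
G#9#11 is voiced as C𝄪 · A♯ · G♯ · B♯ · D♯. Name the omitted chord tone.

F♯

G#9#11 = G♯, B♯, D♯, F♯, A♯, C𝄪. The voicing lacks the 7th (minor 7th), F♯.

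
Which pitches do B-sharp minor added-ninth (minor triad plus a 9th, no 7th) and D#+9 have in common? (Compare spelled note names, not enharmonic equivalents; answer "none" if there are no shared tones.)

B-sharp minor added-ninth: B♯ D♯ F𝄪 C𝄪
D#+9: D♯ F𝄪 A𝄪 C♯ E♯
Common to both → D♯, F𝄪.

D♯, F𝄪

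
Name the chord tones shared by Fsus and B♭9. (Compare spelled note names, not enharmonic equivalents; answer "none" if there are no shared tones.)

Fsus: F Bb C
B♭9: Bb D F Ab C
Common to both → F, Bb, C.

F – Bb – C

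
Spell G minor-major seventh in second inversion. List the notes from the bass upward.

In root position, G minor-major seventh is G–B-flat–D–F-sharp.
Second inversion puts the fifth (D) in the bass.

D  F-sharp  G  B-flat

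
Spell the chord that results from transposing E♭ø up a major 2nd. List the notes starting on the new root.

F  Ab  Cb  Eb

Transposed root: Eb → F (major 2nd up). So we spell F half-diminished seventh:
Root: F
Minor 3rd (3rd): Ab
Diminished 5th (5th): Cb
Minor 7th (7th): Eb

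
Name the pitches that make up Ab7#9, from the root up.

Ab, C, Eb, Gb, B

Ab7#9 is a dominant seventh sharp nine built on Ab.
root → Ab
3rd (major 3rd) → C
5th (perfect 5th) → Eb
7th (minor 7th) → Gb
9th (augmented 9th) → B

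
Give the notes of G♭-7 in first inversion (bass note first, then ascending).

Bbb Db Fb Gb

In root position, G♭-7 is Gb–Bbb–Db–Fb.
First inversion puts the third (Bbb) in the bass.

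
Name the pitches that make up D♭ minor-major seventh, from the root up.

Root D-flat, quality minor-major seventh:
root → D-flat
3rd (minor 3rd) → F-flat
5th (perfect 5th) → A-flat
7th (major 7th) → C

D-flat F-flat A-flat C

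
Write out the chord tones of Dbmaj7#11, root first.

Db, F, Ab, C, G

Dbmaj7#11 is a major seventh sharp eleven built on Db.
- root: Db
- major 3rd: F
- perfect 5th: Ab
- major 7th: C
- augmented 11th: G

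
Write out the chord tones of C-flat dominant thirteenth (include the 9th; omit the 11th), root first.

C-flat dominant thirteenth: dominant thirteenth on C♭.
Root: C♭
Major 3rd (3rd): E♭
Perfect 5th (5th): G♭
Minor 7th (7th): B𝄫
Major 9th (9th): D♭
Major 13th (13th): A♭

C♭, E♭, G♭, B𝄫, D♭, A♭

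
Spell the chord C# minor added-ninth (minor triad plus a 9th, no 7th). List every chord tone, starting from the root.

C# E G# D#

C# minor added-ninth: minor added-ninth on C#.
- root: C#
- minor 3rd: E
- perfect 5th: G#
- major 9th: D#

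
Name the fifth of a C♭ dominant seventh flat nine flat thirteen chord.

C♭ dominant seventh flat nine flat thirteen is built on Cb; its 5th is a perfect 5th above the root.
A fifth above C uses the letter G, and the perfect 5th above Cb is Gb.

Gb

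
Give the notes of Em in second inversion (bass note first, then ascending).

B  E  G

Em = E–G–B; second inversion → fifth (B) lowest.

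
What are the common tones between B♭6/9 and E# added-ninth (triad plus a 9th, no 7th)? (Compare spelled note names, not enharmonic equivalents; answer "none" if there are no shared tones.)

B♭6/9 = Bb, D, F, G, C.
E# added-ninth = E#, G##, B#, F##.
Shared: none.

none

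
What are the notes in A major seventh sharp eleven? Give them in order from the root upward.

A major seventh sharp eleven is a major seventh sharp eleven built on A.
- root: A
- major 3rd: C-sharp
- perfect 5th: E
- major 7th: G-sharp
- augmented 11th: D-sharp

A C-sharp E G-sharp D-sharp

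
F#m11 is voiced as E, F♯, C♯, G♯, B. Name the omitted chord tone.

A

The full F#m11 chord is F♯, A, C♯, E, G♯, B.
Comparing with the voicing, the minor 3rd (3rd) — A — is absent.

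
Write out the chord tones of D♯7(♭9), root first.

D♯7(♭9): dominant seventh flat nine on D#.
Root: D#
Major 3rd (3rd): F##
Perfect 5th (5th): A#
Minor 7th (7th): C#
Minor 9th (9th): E

D#, F##, A#, C#, E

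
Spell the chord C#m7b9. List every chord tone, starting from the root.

C#m7b9: minor seventh flat nine on C#.
C# — root
E — minor 3rd
G# — perfect 5th
B — minor 7th
D — minor 9th

C# E G# B D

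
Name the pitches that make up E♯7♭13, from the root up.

E# G## B# D# C#

Root E#, quality dominant seventh flat thirteen:
root → E#
3rd (major 3rd) → G##
5th (perfect 5th) → B#
7th (minor 7th) → D#
13th (minor 13th) → C#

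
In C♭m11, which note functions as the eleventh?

F♭

Root of C♭m11 = C♭. The 11th is a perfect 11th: C♭ up a perfect 11th → F♭.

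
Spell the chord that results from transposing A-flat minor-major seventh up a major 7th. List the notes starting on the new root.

Transposed root: Ab → G (major 7th up). So we spell G minor-major seventh:
- root: G
- minor 3rd: Bb
- perfect 5th: D
- major 7th: F#

G Bb D F#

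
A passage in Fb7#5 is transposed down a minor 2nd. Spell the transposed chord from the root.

Transposed root: Fb → Eb (minor 2nd down). So we spell Eb augmented seventh:
Root: Eb
Major 3rd (3rd): G
Augmented 5th (5th): B
Minor 7th (7th): Db

Eb, G, B, Db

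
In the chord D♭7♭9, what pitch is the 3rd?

D♭7♭9 is built on Db; its 3rd is a major 3rd above the root.
A third above D uses the letter F, and the major 3rd above Db is F.

F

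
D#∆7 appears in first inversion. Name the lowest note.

F##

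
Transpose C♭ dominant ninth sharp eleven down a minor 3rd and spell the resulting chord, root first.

A-flat  C  E-flat  G-flat  B-flat  D

C-flat down a minor 3rd → A-flat. New chord: A-flat dominant ninth sharp eleven.
A-flat — root
C — major 3rd
E-flat — perfect 5th
G-flat — minor 7th
B-flat — major 9th
D — augmented 11th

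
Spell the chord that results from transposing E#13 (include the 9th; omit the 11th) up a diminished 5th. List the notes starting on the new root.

Transposed root: E♯ → B (diminished 5th up). So we spell B dominant thirteenth:
root → B
3rd (major 3rd) → D♯
5th (perfect 5th) → F♯
7th (minor 7th) → A
9th (major 9th) → C♯
13th (major 13th) → G♯

B – D♯ – F♯ – A – C♯ – G♯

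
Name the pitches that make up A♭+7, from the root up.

A♭, C, E, G♭

Root A♭, quality augmented seventh:
root → A♭
3rd (major 3rd) → C
5th (augmented 5th) → E
7th (minor 7th) → G♭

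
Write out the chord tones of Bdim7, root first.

B  D  F  A♭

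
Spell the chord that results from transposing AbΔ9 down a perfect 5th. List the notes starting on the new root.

A♭ down a perfect 5th → D♭. New chord: D♭ major ninth.
Root: D♭
Major 3rd (3rd): F
Perfect 5th (5th): A♭
Major 7th (7th): C
Major 9th (9th): E♭

D♭ F A♭ C E♭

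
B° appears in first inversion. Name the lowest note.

B° = B–D–F. First inversion → third in the bass = D.

D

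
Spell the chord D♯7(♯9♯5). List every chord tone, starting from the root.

D♯7(♯9♯5): dominant seventh sharp nine sharp five on D#.
root → D#
3rd (major 3rd) → F##
5th (augmented 5th) → A##
7th (minor 7th) → C#
9th (augmented 9th) → E##

D# – F## – A## – C# – E##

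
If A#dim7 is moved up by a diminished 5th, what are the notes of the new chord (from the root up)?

E, G, Bb, Db

Transposed root: A# → E (diminished 5th up). So we spell E diminished seventh:
- root: E
- minor 3rd: G
- diminished 5th: Bb
- diminished 7th: Db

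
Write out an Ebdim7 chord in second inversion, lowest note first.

B𝄫, D𝄫, E♭, G♭

Ebdim7 = E♭–G♭–B𝄫–D𝄫; second inversion → fifth (B𝄫) lowest.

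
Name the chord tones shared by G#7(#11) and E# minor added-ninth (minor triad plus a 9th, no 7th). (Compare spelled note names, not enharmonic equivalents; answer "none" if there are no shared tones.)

G#7(#11) = G#, B#, D#, F#, C##.
E# minor added-ninth = E#, G#, B#, F##.
Shared: G#, B#.

G# – B#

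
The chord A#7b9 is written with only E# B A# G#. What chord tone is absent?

The full A#7b9 chord is A#, C##, E#, G#, B.
Comparing with the voicing, the major 3rd (3rd) — C## — is absent.

C##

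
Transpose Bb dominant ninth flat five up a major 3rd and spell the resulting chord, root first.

D – F-sharp – A-flat – C – E

Transposed root: B-flat → D (major 3rd up). So we spell D dominant ninth flat five:
- root: D
- major 3rd: F-sharp
- diminished 5th: A-flat
- minor 7th: C
- major 9th: E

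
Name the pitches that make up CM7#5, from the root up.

CM7#5: augmented major seventh on C.
- root: C
- major 3rd: E
- augmented 5th: G#
- major 7th: B

C E G# B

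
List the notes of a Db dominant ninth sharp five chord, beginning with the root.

D-flat – F – A – C-flat – E-flat

Db dominant ninth sharp five: dominant ninth sharp five on D-flat.
- root: D-flat
- major 3rd: F
- augmented 5th: A
- minor 7th: C-flat
- major 9th: E-flat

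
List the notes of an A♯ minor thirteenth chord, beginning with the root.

A♯ minor thirteenth: minor thirteenth on A#.
Root: A#
Minor 3rd (3rd): C#
Perfect 5th (5th): E#
Minor 7th (7th): G#
Major 9th (9th): B#
Perfect 11th (11th): D#
Major 13th (13th): F##

A#, C#, E#, G#, B#, D#, F##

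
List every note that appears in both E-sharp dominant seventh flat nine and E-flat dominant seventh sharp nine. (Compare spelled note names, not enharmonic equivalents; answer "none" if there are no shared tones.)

F-sharp

E-sharp dominant seventh flat nine = E-sharp, G-double-sharp, B-sharp, D-sharp, F-sharp.
E-flat dominant seventh sharp nine = E-flat, G, B-flat, D-flat, F-sharp.
Shared: F-sharp.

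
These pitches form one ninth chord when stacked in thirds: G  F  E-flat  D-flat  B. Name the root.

Arranged so that each adjacent pair is a third by letter name: E-flat – G – B – D-flat – F.
The bottom of that stack, E-flat, is the root (this is E-flat dominant ninth sharp five).

E-flat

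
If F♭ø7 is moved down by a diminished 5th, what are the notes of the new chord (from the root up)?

Bb Db Fb Ab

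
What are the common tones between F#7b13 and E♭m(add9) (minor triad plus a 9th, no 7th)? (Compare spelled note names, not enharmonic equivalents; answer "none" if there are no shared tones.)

none

F#7b13: F# A# C# E D
E♭m(add9): Eb Gb Bb F
Common to both → none.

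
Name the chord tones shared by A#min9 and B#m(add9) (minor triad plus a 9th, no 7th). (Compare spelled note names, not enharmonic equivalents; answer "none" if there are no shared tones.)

A#min9: A♯ C♯ E♯ G♯ B♯
B#m(add9): B♯ D♯ F𝄪 C𝄪
Common to both → B♯.

B♯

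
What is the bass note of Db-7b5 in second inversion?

Db-7b5 in root position is Db–Fb–Abb–Cb.
Second inversion places the fifth in the bass, which is Abb.

Abb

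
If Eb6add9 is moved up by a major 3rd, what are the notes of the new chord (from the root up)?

G – B – D – E – A

Eb up a major 3rd → G. New chord: G six-nine.
Root: G
Major 3rd (3rd): B
Perfect 5th (5th): D
Major 6th (6th): E
Major 9th (9th): A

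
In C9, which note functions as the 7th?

Bb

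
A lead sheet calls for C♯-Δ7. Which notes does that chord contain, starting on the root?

C# E G# B#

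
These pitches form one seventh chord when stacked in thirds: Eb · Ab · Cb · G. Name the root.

Arranged so that each adjacent pair is a third by letter name: Ab – Cb – Eb – G.
The bottom of that stack, Ab, is the root (this is Ab minor-major seventh).

Ab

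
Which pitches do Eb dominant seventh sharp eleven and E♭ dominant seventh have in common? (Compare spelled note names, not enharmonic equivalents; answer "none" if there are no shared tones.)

Eb dominant seventh sharp eleven: E-flat G B-flat D-flat A
E♭ dominant seventh: E-flat G B-flat D-flat
Common to both → E-flat, G, B-flat, D-flat.

E-flat  G  B-flat  D-flat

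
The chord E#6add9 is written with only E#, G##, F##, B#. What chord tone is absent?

E#6add9 = E#, G##, B#, C##, F##. The voicing lacks the 6th (major 6th), C##.

C##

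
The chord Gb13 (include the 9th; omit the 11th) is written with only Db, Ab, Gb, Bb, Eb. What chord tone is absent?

Gb13 = Gb, Bb, Db, Fb, Ab, Eb. The voicing lacks the 7th (minor 7th), Fb.

Fb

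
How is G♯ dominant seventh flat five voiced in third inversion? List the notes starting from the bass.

F#  G#  B#  D

G♯ dominant seventh flat five = G#–B#–D–F#; third inversion → seventh (F#) lowest.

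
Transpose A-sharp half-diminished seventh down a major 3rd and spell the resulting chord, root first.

Transposed root: A-sharp → F-sharp (major 3rd down). So we spell F-sharp half-diminished seventh:
Root: F-sharp
Minor 3rd (3rd): A
Diminished 5th (5th): C
Minor 7th (7th): E

F-sharp – A – C – E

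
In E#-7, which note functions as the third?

E#-7 is built on E#; its 3rd is a minor 3rd above the root.
A third above E uses the letter G, and the minor 3rd above E# is G#.

G#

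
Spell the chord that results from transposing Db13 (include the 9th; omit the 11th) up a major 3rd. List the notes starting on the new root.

Transposed root: Db → F (major 3rd up). So we spell F dominant thirteenth:
Root: F
Major 3rd (3rd): A
Perfect 5th (5th): C
Minor 7th (7th): Eb
Major 9th (9th): G
Major 13th (13th): D

F A C Eb G D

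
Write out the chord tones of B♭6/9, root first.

Root B♭, quality six-nine:
Root: B♭
Major 3rd (3rd): D
Perfect 5th (5th): F
Major 6th (6th): G
Major 9th (9th): C

B♭  D  F  G  C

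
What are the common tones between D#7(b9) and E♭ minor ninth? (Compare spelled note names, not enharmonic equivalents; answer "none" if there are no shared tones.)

D#7(b9) = D♯, F𝄪, A♯, C♯, E.
E♭ minor ninth = E♭, G♭, B♭, D♭, F.
Shared: none.

none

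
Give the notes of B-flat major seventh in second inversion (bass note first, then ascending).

B-flat major seventh = Bb–D–F–A; second inversion → fifth (F) lowest.

F A Bb D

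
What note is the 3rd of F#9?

Root of F#9 = F#. The 3rd is a major 3rd: F# up a major 3rd → A#.

A#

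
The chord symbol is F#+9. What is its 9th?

Root of F#+9 = F♯. The 9th is a major 9th: F♯ up a major 9th → G♯.

G♯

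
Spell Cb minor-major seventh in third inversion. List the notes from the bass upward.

B♭ – C♭ – E𝄫 – G♭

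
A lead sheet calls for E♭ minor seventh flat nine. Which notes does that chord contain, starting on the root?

E♭ minor seventh flat nine is a minor seventh flat nine built on E-flat.
- root: E-flat
- minor 3rd: G-flat
- perfect 5th: B-flat
- minor 7th: D-flat
- minor 9th: F-flat

E-flat, G-flat, B-flat, D-flat, F-flat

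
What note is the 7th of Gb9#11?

Root of Gb9#11 = Gb. The 7th is a minor 7th: Gb up a minor 7th → Fb.

Fb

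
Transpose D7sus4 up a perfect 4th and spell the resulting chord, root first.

G C D F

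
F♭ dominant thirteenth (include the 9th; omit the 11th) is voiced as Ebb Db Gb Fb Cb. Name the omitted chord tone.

Ab

The full F♭ dominant thirteenth chord is Fb, Ab, Cb, Ebb, Gb, Db.
Comparing with the voicing, the major 3rd (3rd) — Ab — is absent.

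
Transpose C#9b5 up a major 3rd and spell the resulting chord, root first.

E#, G##, B, D#, F##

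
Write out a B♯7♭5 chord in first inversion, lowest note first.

D## F# A# B#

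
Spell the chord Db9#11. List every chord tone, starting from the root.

Db – F – Ab – Cb – Eb – G

Root Db, quality dominant ninth sharp eleven:
Db — root
F — major 3rd
Ab — perfect 5th
Cb — minor 7th
Eb — major 9th
G — augmented 11th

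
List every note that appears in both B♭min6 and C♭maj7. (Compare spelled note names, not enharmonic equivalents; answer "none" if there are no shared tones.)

B♭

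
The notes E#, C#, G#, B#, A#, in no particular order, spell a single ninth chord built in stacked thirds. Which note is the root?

Stacking in thirds gives A# – C# – E# – G# – B#, so A# is the root — A# minor ninth.

A#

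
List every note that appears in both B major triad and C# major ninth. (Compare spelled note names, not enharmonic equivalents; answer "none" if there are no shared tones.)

D-sharp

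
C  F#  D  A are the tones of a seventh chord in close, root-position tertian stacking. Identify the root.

Arranged so that each adjacent pair is a third by letter name: D – F# – A – C.
The bottom of that stack, D, is the root (this is D dominant seventh).

D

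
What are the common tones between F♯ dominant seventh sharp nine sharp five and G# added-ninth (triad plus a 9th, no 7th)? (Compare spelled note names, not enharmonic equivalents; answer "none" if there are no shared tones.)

A-sharp

F♯ dominant seventh sharp nine sharp five = F-sharp, A-sharp, C-double-sharp, E, G-double-sharp.
G# added-ninth = G-sharp, B-sharp, D-sharp, A-sharp.
Shared: A-sharp.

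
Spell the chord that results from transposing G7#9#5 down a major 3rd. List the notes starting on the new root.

Eb, G, B, Db, F#

G down a major 3rd → Eb. New chord: Eb dominant seventh sharp nine sharp five.
root → Eb
3rd (major 3rd) → G
5th (augmented 5th) → B
7th (minor 7th) → Db
9th (augmented 9th) → F#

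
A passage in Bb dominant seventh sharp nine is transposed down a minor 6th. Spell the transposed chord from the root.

D – F-sharp – A – C – E-sharp

B-flat down a minor 6th → D. New chord: D dominant seventh sharp nine.
- root: D
- major 3rd: F-sharp
- perfect 5th: A
- minor 7th: C
- augmented 9th: E-sharp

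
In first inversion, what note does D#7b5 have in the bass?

D#7b5 = D♯–F𝄪–A–C♯. First inversion → third in the bass = F𝄪.

F𝄪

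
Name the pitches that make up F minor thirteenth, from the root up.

F, A-flat, C, E-flat, G, B-flat, D

Root F, quality minor thirteenth:
- root: F
- minor 3rd: A-flat
- perfect 5th: C
- minor 7th: E-flat
- major 9th: G
- perfect 11th: B-flat
- major 13th: D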